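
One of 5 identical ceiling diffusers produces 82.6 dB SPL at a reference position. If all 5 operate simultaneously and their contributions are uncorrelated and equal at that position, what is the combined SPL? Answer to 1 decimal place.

5 equal incoherent sources raise the level by 10·log₁₀(5) = 6.99 dB.
L_total = 82.6 + 6.99 = 89.6 dB SPL.

89.6 dB SPL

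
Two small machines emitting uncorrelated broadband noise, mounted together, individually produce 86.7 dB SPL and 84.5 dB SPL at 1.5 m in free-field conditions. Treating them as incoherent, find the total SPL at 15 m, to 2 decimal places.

68.75 dB SPL

Combined at 1.5 m: 10·log₁₀(10^(86.7/10)+10^(84.5/10)) = 88.748 dB SPL.
Then apply −20·log₁₀(15/1.5) = -20.000 dB → 68.75 dB SPL.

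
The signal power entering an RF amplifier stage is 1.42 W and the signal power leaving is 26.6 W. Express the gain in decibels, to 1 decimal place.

12.7 dB

Power is a power quantity, so gain = 10·log₁₀(P_out/P_in).
10·log₁₀(26.6/1.42) = 10·log₁₀(18.73) = 12.7 dB.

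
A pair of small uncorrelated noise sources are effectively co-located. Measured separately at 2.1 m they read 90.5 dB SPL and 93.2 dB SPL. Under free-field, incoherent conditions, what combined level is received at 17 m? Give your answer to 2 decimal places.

76.90 dB SPL

Combined at 2.1 m: 10·log₁₀(10^(90.5/10)+10^(93.2/10)) = 95.067 dB SPL.
Then apply −20·log₁₀(17/2.1) = -18.165 dB → 76.90 dB SPL.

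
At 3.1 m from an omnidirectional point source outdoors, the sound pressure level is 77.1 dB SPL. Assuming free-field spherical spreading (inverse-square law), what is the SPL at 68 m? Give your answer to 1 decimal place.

For a point source in a free field, ΔL = −20·log₁₀(d₂/d₁).
ΔL = −20·log₁₀(68/3.1) = -26.82 dB, so L₂ = 77.1 + (-26.82) = 50.3 dB SPL.

50.3 dB SPL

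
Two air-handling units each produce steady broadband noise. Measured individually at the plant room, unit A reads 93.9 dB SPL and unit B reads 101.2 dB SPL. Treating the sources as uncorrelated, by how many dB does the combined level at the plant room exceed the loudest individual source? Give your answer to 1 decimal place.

Incoherent sources sum as intensities:
L_total = 10·log₁₀(10^(93.9/10) + 10^(101.2/10)) = 101.94 dB SPL.
Excess over the loudest (101.2 dB): 101.94 − 101.2 = 0.7 dB.

0.7 dB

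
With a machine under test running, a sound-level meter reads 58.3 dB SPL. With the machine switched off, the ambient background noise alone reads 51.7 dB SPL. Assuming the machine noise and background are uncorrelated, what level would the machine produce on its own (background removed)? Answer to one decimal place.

57.2 dB SPL

Remove the background by subtracting linear intensities:
L_src = 10·log₁₀(10^(58.3/10) − 10^(51.7/10)) = 10·log₁₀(528200) = 57.2 dB SPL.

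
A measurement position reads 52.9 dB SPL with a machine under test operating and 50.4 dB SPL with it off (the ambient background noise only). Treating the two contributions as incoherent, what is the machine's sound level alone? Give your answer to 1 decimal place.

49.3 dB SPL

Subtract intensities: L_src = 10·log₁₀(10^(L_total/10) − 10^(L_bg/10)).
L_src = 10·log₁₀(10^(52.9/10) − 10^(50.4/10)) = 10·log₁₀(85340) = 49.3 dB SPL.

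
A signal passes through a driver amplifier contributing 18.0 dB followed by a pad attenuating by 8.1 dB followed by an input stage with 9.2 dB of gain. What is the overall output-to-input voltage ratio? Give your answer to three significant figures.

9.02

Net gain = 18.0 + (−8.1) + 9.2 = 19.1 dB.
Voltage ratio = 10^(19.1/20) = 9.02.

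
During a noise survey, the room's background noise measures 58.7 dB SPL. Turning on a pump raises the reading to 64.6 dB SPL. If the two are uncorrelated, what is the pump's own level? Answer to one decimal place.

63.3 dB SPL

Background correction is a power subtraction:
L_src = 10·log₁₀(10^(64.6/10) − 10^(58.7/10)) = 10·log₁₀(2143000) = 63.3 dB SPL.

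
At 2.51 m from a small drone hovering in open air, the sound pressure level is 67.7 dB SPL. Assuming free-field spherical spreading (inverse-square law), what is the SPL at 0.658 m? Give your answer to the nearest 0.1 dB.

Inverse-square spreading gives ΔL = −20·log₁₀(d₂/d₁).
ΔL = −20·log₁₀(0.658/2.51) = 11.63 dB, so L₂ = 67.7 + (11.63) = 79.3 dB SPL.

79.3 dB SPL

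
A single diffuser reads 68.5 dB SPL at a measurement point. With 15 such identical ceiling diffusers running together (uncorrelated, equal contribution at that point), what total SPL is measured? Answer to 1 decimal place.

15 equal incoherent sources raise the level by 10·log₁₀(15) = 11.76 dB.
L_total = 68.5 + 11.76 = 80.3 dB SPL.

80.3 dB SPL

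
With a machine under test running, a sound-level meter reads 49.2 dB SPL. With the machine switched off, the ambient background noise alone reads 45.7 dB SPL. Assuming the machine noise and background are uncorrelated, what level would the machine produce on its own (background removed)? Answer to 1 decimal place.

46.6 dB SPL

Background correction is a power subtraction:
L_src = 10·log₁₀(10^(49.2/10) − 10^(45.7/10)) = 10·log₁₀(46020) = 46.6 dB SPL.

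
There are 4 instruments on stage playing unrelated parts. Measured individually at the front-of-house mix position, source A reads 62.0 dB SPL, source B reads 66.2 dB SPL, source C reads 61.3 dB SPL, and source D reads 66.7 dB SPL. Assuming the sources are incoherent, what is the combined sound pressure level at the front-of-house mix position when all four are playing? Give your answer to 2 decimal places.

Add the sources as powers (linear), then convert back to dB:
L_total = 10·log₁₀(10^(62.0/10) + 10^(66.2/10) + 10^(61.3/10) + 10^(66.7/10)) = 10·log₁₀(11780000) = 70.71 dB SPL.

70.71 dB SPL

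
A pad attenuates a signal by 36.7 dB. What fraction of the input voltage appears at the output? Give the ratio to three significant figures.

0.0146

Voltage ratio = 10^(dB/20).
10^(-36.7/20) = 10^(-1.835) = 0.0146.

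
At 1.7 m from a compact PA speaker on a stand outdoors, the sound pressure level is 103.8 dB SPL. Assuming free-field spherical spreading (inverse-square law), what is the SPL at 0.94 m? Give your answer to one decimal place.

108.9 dB SPL

For a point source in a free field, ΔL = −20·log₁₀(d₂/d₁).
ΔL = −20·log₁₀(0.94/1.7) = 5.15 dB, so L₂ = 103.8 + (5.15) = 108.9 dB SPL.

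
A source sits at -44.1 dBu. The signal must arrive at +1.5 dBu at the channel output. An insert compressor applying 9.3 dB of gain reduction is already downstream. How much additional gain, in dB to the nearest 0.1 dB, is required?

The required make-up gain is the shortfall in the dB sum.
G = +1.5 − (-44.1) + 9.3 = 54.9 dB.

54.9 dB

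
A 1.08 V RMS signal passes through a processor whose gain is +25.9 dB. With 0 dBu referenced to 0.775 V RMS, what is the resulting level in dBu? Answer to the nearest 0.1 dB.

+28.8 dBu

Input level: 20·log₁₀(1.08/0.775) = 2.88 dBu.
Output: 2.88 + 25.9 = +28.8 dBu.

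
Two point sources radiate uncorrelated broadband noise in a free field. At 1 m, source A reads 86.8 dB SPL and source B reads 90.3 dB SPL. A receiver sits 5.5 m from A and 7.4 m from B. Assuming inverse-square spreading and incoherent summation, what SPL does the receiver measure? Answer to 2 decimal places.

At the listener: L_A = 86.8 − 20·log₁₀(5.5) = 71.993 dB; L_B = 90.3 − 20·log₁₀(7.4) = 72.915 dB.
Combined: 10·log₁₀(10^(71.993/10)+10^(72.915/10)) = 75.49 dB SPL.

75.49 dB SPL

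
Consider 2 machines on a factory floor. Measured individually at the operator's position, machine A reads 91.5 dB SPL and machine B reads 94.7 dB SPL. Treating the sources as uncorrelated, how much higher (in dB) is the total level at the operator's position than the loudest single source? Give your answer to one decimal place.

1.7 dB

Incoherent sources sum as intensities:
L_total = 10·log₁₀(10^(91.5/10) + 10^(94.7/10)) = 96.40 dB SPL.
Excess over the loudest (94.7 dB): 96.40 − 94.7 = 1.7 dB.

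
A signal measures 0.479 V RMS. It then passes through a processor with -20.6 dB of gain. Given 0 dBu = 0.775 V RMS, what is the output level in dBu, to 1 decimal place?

-24.8 dBu

Input level: 20·log₁₀(0.479/0.775) = -4.18 dBu.
Output: -4.18 − 20.6 = -24.8 dBu.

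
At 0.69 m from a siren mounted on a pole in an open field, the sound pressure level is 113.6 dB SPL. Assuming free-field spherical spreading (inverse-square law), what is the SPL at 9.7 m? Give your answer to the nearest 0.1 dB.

90.6 dB SPL

Free-field point source: level drops by 20·log₁₀ of the distance ratio.
ΔL = −20·log₁₀(9.7/0.69) = -22.96 dB, so L₂ = 113.6 + (-22.96) = 90.6 dB SPL.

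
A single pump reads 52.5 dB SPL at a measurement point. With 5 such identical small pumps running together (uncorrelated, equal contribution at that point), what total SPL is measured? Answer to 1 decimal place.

5 equal incoherent sources raise the level by 10·log₁₀(5) = 6.99 dB.
L_total = 52.5 + 6.99 = 59.5 dB SPL.

59.5 dB SPL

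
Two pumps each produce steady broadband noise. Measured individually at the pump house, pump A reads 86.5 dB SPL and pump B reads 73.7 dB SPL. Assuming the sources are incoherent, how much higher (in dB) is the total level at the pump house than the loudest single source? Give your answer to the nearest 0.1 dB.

0.2 dB

Incoherent sources sum as intensities:
L_total = 10·log₁₀(10^(86.5/10) + 10^(73.7/10)) = 86.72 dB SPL.
Excess over the loudest (86.5 dB): 86.72 − 86.5 = 0.2 dB.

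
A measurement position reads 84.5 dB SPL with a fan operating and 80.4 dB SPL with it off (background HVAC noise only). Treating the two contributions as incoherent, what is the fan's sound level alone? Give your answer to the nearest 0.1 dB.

Background correction is a power subtraction:
L_src = 10·log₁₀(10^(84.5/10) − 10^(80.4/10)) = 10·log₁₀(172200000) = 82.4 dB SPL.

82.4 dB SPL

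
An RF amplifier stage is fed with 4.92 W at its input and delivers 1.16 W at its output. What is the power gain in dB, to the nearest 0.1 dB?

Power is a power quantity, so gain = 10·log₁₀(P_out/P_in).
10·log₁₀(1.16/4.92) = 10·log₁₀(0.2358) = -6.3 dB.

-6.3 dB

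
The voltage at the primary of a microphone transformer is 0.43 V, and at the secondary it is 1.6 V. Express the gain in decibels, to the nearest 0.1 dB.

11.4 dB

Voltage is an amplitude quantity, so gain = 20·log₁₀(V_out/V_in).
20·log₁₀(1.6/0.43) = 20·log₁₀(3.721) = 11.4 dB.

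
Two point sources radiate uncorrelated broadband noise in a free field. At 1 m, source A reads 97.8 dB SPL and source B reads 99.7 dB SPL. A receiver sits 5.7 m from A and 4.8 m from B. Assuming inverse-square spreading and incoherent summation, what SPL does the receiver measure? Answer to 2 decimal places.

87.71 dB SPL

At the listener: L_A = 97.8 − 20·log₁₀(5.7) = 82.683 dB; L_B = 99.7 − 20·log₁₀(4.8) = 86.075 dB.
Combined: 10·log₁₀(10^(82.683/10)+10^(86.075/10)) = 87.71 dB SPL.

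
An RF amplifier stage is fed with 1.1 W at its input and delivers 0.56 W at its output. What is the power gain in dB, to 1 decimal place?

-2.9 dB

Power ratio → dB uses the 10·log₁₀ form:
10·log₁₀(0.56/1.1) = 10·log₁₀(0.5091) = -2.9 dB.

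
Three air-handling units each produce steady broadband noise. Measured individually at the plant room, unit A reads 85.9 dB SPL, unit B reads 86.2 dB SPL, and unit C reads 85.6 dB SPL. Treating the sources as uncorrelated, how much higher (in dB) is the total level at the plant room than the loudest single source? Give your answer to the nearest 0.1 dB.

4.5 dB

Uncorrelated sources add in intensity (power), not in dB.
L_total = 10·log₁₀(10^(85.9/10) + 10^(86.2/10) + 10^(85.6/10)) = 90.68 dB SPL.
Excess over the loudest (86.2 dB): 90.68 − 86.2 = 4.5 dB.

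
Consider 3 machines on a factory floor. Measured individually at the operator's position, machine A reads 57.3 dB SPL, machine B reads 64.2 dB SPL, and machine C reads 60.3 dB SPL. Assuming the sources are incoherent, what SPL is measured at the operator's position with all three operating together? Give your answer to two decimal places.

Add the sources as powers (linear), then convert back to dB:
L_total = 10·log₁₀(10^(57.3/10) + 10^(64.2/10) + 10^(60.3/10)) = 10·log₁₀(4239000) = 66.27 dB SPL.

66.27 dB SPL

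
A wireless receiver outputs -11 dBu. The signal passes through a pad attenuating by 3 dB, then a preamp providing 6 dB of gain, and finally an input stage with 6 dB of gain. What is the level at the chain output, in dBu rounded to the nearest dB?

In dB, series stages simply add:
-11 − 3 + 6 + 6 = -2 dBu.

-2 dBu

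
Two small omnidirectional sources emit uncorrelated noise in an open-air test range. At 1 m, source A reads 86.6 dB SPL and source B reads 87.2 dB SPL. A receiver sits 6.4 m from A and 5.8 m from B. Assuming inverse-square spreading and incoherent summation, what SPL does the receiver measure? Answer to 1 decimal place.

At the listener: L_A = 86.6 − 20·log₁₀(6.4) = 70.48 dB; L_B = 87.2 − 20·log₁₀(5.8) = 71.93 dB.
Combined: 10·log₁₀(10^(70.48/10)+10^(71.93/10)) = 74.3 dB SPL.

74.3 dB SPL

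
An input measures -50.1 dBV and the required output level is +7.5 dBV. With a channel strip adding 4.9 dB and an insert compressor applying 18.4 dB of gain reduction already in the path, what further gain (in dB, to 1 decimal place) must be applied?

71.1 dB

The required make-up gain is the shortfall in the dB sum.
G = +7.5 − (-50.1) − 4.9 + 18.4 = 71.1 dB.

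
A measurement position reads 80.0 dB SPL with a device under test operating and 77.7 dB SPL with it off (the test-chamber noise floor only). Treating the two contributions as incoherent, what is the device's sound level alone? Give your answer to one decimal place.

Remove the background by subtracting linear intensities:
L_src = 10·log₁₀(10^(80.0/10) − 10^(77.7/10)) = 10·log₁₀(41120000) = 76.1 dB SPL.

76.1 dB SPL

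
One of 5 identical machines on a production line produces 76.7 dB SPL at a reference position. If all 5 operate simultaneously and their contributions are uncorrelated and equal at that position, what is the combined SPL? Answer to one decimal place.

5 equal incoherent sources raise the level by 10·log₁₀(5) = 6.99 dB.
L_total = 76.7 + 6.99 = 83.7 dB SPL.

83.7 dB SPL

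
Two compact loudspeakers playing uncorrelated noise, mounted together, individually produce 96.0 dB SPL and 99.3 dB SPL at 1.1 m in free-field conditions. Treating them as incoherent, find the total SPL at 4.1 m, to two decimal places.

89.54 dB SPL

Combined at 1.1 m: 10·log₁₀(10^(96.0/10)+10^(99.3/10)) = 100.966 dB SPL.
Then apply −20·log₁₀(4.1/1.1) = -11.428 dB → 89.54 dB SPL.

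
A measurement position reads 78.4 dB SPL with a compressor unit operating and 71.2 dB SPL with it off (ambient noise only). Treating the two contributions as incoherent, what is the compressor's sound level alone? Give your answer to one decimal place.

77.5 dB SPL

Background correction is a power subtraction:
L_src = 10·log₁₀(10^(78.4/10) − 10^(71.2/10)) = 10·log₁₀(56000000) = 77.5 dB SPL.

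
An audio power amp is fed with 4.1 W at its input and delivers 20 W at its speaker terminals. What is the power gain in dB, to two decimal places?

Power ratio → dB uses the 10·log₁₀ form:
10·log₁₀(20/4.1) = 10·log₁₀(4.878) = 6.88 dB.

6.88 dB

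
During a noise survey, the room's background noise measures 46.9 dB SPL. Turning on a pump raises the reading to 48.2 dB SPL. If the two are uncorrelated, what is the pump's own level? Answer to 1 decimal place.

42.3 dB SPL

Subtract intensities: L_src = 10·log₁₀(10^(L_total/10) − 10^(L_bg/10)).
L_src = 10·log₁₀(10^(48.2/10) − 10^(46.9/10)) = 10·log₁₀(17090) = 42.3 dB SPL.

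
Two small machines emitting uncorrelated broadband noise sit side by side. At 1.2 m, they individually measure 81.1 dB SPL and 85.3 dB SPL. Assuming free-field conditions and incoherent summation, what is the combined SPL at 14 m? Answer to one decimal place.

Combined at 1.2 m: 10·log₁₀(10^(81.1/10)+10^(85.3/10)) = 86.70 dB SPL.
Then apply −20·log₁₀(14/1.2) = -21.34 dB → 65.4 dB SPL.

65.4 dB SPL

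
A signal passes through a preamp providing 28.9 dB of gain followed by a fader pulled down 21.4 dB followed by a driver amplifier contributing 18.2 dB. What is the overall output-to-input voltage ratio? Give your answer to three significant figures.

19.3

Net gain = 28.9 + (−21.4) + 18.2 = 25.7 dB.
Voltage ratio = 10^(25.7/20) = 19.3.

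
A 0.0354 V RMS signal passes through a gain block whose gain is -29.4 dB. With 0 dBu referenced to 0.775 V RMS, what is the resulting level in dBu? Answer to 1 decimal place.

-56.2 dBu

Input level: 20·log₁₀(0.0354/0.775) = -26.81 dBu.
Output: -26.81 − 29.4 = -56.2 dBu.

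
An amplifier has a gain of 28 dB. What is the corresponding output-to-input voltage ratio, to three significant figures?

25.1

Voltage ratio = 10^(dB/20).
10^(28/20) = 10^(1.400) = 25.1.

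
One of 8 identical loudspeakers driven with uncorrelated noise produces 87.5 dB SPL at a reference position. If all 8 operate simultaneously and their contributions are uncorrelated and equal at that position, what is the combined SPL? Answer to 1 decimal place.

8 equal incoherent sources raise the level by 10·log₁₀(8) = 9.03 dB.
L_total = 87.5 + 9.03 = 96.5 dB SPL.

96.5 dB SPL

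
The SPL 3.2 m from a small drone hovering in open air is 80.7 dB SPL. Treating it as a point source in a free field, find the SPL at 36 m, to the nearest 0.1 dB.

For a point source in a free field, ΔL = −20·log₁₀(d₂/d₁).
ΔL = −20·log₁₀(36/3.2) = -21.02 dB, so L₂ = 80.7 + (-21.02) = 59.7 dB SPL.

59.7 dB SPL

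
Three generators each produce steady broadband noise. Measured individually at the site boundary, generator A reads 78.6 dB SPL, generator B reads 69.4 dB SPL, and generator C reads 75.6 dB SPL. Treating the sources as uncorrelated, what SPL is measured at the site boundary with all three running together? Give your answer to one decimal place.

80.7 dB SPL

Uncorrelated sources add in intensity (power), not in dB.
L_total = 10·log₁₀(10^(78.6/10) + 10^(69.4/10) + 10^(75.6/10)) = 10·log₁₀(117500000) = 80.7 dB SPL.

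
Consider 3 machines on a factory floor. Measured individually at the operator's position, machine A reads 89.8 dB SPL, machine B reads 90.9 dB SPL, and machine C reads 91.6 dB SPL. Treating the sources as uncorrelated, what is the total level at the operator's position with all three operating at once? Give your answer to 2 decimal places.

95.60 dB SPL

Incoherent sources sum as intensities:
L_total = 10·log₁₀(10^(89.8/10) + 10^(90.9/10) + 10^(91.6/10)) = 10·log₁₀(3631000000) = 95.60 dB SPL.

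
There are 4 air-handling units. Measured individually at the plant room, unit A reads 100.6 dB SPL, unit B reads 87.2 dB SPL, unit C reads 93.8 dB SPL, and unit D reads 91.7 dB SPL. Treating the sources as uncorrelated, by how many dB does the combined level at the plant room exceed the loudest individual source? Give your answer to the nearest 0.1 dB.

Incoherent sources sum as intensities:
L_total = 10·log₁₀(10^(100.6/10) + 10^(87.2/10) + 10^(93.8/10) + 10^(91.7/10)) = 102.01 dB SPL.
Excess over the loudest (100.6 dB): 102.01 − 100.6 = 1.4 dB.

1.4 dB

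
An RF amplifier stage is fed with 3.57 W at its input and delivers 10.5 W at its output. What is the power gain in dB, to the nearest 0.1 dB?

4.7 dB

Power ratio → dB uses the 10·log₁₀ form:
10·log₁₀(10.5/3.57) = 10·log₁₀(2.941) = 4.7 dB.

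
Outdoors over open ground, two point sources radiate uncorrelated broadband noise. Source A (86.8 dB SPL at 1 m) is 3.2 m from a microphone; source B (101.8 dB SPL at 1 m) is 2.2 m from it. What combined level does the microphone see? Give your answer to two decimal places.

95.02 dB SPL

At the listener: L_A = 86.8 − 20·log₁₀(3.2) = 76.697 dB; L_B = 101.8 − 20·log₁₀(2.2) = 94.952 dB.
Combined: 10·log₁₀(10^(76.697/10)+10^(94.952/10)) = 95.02 dB SPL.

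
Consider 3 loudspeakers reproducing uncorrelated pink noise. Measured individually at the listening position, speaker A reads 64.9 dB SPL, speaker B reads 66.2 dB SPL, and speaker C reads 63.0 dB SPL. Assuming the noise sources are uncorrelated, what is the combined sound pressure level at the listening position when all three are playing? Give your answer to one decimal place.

Add the sources as powers (linear), then convert back to dB:
L_total = 10·log₁₀(10^(64.9/10) + 10^(66.2/10) + 10^(63.0/10)) = 10·log₁₀(9254000) = 69.7 dB SPL.

69.7 dB SPL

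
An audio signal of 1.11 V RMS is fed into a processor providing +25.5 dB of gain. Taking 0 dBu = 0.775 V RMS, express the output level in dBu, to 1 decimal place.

+28.6 dBu

Input level: 20·log₁₀(1.11/0.775) = 3.12 dBu.
Output: 3.12 + 25.5 = +28.6 dBu.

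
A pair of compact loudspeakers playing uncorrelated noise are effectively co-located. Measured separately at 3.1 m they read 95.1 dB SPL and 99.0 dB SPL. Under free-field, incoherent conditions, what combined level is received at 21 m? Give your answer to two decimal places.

Combined at 3.1 m: 10·log₁₀(10^(95.1/10)+10^(99.0/10)) = 100.484 dB SPL.
Then apply −20·log₁₀(21/3.1) = -16.617 dB → 83.87 dB SPL.

83.87 dB SPL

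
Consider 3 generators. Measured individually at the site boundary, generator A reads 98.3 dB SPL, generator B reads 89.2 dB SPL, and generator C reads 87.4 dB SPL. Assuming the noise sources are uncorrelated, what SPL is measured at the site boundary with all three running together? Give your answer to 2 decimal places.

Uncorrelated sources add in intensity (power), not in dB.
L_total = 10·log₁₀(10^(98.3/10) + 10^(89.2/10) + 10^(87.4/10)) = 10·log₁₀(8142000000) = 99.11 dB SPL.

99.11 dB SPL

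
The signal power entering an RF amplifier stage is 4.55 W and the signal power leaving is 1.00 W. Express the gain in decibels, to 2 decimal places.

For a power ratio, dB = 10·log₁₀(P₂/P₁).
10·log₁₀(1.00/4.55) = 10·log₁₀(0.2198) = -6.58 dB.

-6.58 dB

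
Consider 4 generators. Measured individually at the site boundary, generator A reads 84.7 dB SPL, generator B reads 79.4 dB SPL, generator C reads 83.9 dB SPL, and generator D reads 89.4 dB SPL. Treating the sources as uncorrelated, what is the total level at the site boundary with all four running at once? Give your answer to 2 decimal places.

91.76 dB SPL

Uncorrelated sources add in intensity (power), not in dB.
L_total = 10·log₁₀(10^(84.7/10) + 10^(79.4/10) + 10^(83.9/10) + 10^(89.4/10)) = 10·log₁₀(1499000000) = 91.76 dB SPL.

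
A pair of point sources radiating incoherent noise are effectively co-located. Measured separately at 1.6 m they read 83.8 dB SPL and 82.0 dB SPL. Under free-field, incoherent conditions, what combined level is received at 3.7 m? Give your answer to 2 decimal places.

78.72 dB SPL

Combined at 1.6 m: 10·log₁₀(10^(83.8/10)+10^(82.0/10)) = 86.003 dB SPL.
Then apply −20·log₁₀(3.7/1.6) = -7.282 dB → 78.72 dB SPL.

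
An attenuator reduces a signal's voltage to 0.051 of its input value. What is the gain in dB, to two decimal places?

-25.85 dB

For a voltage ratio, dB = 20·log₁₀(V₂/V₁).
20·log₁₀(0.051) = -25.85 dB.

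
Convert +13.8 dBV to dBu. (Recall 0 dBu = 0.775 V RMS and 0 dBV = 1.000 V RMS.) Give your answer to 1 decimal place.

The offset between the scales is 20·log₁₀(0.775/1.000) = −2.214 dB.
So dBu = +13.8 + 2.214 = +16.0 dBu.

+16.0 dBu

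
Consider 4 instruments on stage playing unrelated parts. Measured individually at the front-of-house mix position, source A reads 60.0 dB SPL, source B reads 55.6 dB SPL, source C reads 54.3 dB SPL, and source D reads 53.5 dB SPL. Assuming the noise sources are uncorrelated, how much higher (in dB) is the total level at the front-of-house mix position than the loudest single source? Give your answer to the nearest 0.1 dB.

2.7 dB

Incoherent sources sum as intensities:
L_total = 10·log₁₀(10^(60.0/10) + 10^(55.6/10) + 10^(54.3/10) + 10^(53.5/10)) = 62.69 dB SPL.
Excess over the loudest (60.0 dB): 62.69 − 60.0 = 2.7 dB.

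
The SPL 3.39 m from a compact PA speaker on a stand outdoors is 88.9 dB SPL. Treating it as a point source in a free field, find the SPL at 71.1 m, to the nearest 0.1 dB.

Inverse-square spreading gives ΔL = −20·log₁₀(d₂/d₁).
ΔL = −20·log₁₀(71.1/3.39) = -26.43 dB, so L₂ = 88.9 + (-26.43) = 62.5 dB SPL.

62.5 dB SPL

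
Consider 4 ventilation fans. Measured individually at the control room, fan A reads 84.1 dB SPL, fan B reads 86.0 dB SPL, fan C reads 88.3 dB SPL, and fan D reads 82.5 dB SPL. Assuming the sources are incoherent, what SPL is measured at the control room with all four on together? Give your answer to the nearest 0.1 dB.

Add the sources as powers (linear), then convert back to dB:
L_total = 10·log₁₀(10^(84.1/10) + 10^(86.0/10) + 10^(88.3/10) + 10^(82.5/10)) = 10·log₁₀(1509000000) = 91.8 dB SPL.

91.8 dB SPL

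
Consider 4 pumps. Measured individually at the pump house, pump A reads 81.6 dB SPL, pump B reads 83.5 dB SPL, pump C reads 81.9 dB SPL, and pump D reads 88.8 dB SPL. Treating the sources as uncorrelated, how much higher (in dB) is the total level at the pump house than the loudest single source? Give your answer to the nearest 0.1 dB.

Incoherent sources sum as intensities:
L_total = 10·log₁₀(10^(81.6/10) + 10^(83.5/10) + 10^(81.9/10) + 10^(88.8/10)) = 91.08 dB SPL.
Excess over the loudest (88.8 dB): 91.08 − 88.8 = 2.3 dB.

2.3 dB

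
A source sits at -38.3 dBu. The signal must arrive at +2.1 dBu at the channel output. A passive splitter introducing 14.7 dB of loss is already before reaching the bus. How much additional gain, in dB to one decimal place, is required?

55.1 dB

The required make-up gain is the shortfall in the dB sum.
G = +2.1 − (-38.3) + 14.7 = 55.1 dB.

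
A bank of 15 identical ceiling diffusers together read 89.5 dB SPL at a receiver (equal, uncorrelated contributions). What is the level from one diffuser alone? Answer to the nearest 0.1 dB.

15 equal incoherent sources add 10·log₁₀(15) = 11.76 dB over one source.
L_one = 89.5 − 11.76 = 77.7 dB SPL.

77.7 dB SPL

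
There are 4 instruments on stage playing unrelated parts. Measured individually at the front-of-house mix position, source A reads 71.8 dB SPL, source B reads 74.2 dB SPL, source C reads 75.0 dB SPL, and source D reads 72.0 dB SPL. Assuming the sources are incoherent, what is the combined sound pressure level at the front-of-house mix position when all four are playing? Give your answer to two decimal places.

79.49 dB SPL

Uncorrelated sources add in intensity (power), not in dB.
L_total = 10·log₁₀(10^(71.8/10) + 10^(74.2/10) + 10^(75.0/10) + 10^(72.0/10)) = 10·log₁₀(88910000) = 79.49 dB SPL.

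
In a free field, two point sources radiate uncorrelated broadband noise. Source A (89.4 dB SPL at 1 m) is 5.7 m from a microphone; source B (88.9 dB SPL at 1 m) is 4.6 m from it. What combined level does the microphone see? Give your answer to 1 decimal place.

At the listener: L_A = 89.4 − 20·log₁₀(5.7) = 74.28 dB; L_B = 88.9 − 20·log₁₀(4.6) = 75.64 dB.
Combined: 10·log₁₀(10^(74.28/10)+10^(75.64/10)) = 78.0 dB SPL.

78.0 dB SPL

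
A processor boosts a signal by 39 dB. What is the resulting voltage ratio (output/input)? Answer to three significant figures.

Voltage ratio = 10^(dB/20).
10^(39/20) = 10^(1.950) = 89.1.

89.1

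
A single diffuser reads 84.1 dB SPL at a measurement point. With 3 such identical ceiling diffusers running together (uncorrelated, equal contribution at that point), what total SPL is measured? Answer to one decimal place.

88.9 dB SPL

3 equal incoherent sources raise the level by 10·log₁₀(3) = 4.77 dB.
L_total = 84.1 + 4.77 = 88.9 dB SPL.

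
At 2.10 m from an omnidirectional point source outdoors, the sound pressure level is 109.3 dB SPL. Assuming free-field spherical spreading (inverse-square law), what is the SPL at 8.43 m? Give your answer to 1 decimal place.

97.2 dB SPL

For a point source in a free field, ΔL = −20·log₁₀(d₂/d₁).
ΔL = −20·log₁₀(8.43/2.10) = -12.07 dB, so L₂ = 109.3 + (-12.07) = 97.2 dB SPL.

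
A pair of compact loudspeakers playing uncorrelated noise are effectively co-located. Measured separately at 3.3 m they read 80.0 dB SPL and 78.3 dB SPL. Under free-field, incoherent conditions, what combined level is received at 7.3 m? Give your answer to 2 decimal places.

75.35 dB SPL

Combined at 3.3 m: 10·log₁₀(10^(80.0/10)+10^(78.3/10)) = 82.243 dB SPL.
Then apply −20·log₁₀(7.3/3.3) = -6.896 dB → 75.35 dB SPL.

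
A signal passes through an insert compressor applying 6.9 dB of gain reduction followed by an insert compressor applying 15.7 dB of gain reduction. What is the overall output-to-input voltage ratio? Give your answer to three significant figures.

0.0741

Net gain = (−6.9) + (−15.7) = -22.6 dB.
Voltage ratio = 10^(-22.6/20) = 0.0741.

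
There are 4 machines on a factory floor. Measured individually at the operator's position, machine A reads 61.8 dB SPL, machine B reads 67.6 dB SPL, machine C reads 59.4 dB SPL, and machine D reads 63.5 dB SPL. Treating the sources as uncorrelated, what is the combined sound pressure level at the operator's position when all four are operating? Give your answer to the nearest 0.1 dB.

70.2 dB SPL

Incoherent sources sum as intensities:
L_total = 10·log₁₀(10^(61.8/10) + 10^(67.6/10) + 10^(59.4/10) + 10^(63.5/10)) = 10·log₁₀(10380000) = 70.2 dB SPL.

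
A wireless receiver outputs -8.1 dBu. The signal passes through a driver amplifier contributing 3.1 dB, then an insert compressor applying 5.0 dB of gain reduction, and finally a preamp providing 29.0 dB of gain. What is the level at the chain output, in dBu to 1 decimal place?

+19.0 dBu

Gain stages sum in dB:
-8.1 + 3.1 − 5.0 + 29.0 = +19.0 dBu.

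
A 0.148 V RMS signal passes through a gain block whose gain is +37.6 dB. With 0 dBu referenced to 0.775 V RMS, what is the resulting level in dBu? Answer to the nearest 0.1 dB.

+23.2 dBu

Input level: 20·log₁₀(0.148/0.775) = -14.38 dBu.
Output: -14.38 + 37.6 = +23.2 dBu.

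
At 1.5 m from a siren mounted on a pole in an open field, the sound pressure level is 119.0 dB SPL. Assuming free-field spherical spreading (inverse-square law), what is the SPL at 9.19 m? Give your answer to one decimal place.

103.3 dB SPL

Free-field point source: level drops by 20·log₁₀ of the distance ratio.
ΔL = −20·log₁₀(9.19/1.5) = -15.74 dB, so L₂ = 119.0 + (-15.74) = 103.3 dB SPL.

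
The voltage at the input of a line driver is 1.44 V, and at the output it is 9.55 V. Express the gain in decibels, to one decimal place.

16.4 dB

For a voltage ratio, dB = 20·log₁₀(V₂/V₁).
20·log₁₀(9.55/1.44) = 20·log₁₀(6.632) = 16.4 dB.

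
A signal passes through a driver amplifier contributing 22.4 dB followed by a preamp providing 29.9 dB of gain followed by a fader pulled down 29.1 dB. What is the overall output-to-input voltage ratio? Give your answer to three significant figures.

14.5

Net gain = 22.4 + 29.9 + (−29.1) = 23.2 dB.
Voltage ratio = 10^(23.2/20) = 14.5.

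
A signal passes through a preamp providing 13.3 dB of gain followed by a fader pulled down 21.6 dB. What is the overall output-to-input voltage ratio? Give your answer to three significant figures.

0.385

Net gain = 13.3 + (−21.6) = -8.3 dB.
Voltage ratio = 10^(-8.3/20) = 0.385.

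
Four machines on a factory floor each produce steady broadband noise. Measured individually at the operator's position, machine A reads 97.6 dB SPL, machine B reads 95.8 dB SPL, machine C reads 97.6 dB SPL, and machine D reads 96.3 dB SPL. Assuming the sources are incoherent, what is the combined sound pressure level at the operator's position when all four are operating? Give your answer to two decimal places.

102.92 dB SPL

Incoherent sources sum as intensities:
L_total = 10·log₁₀(10^(97.6/10) + 10^(95.8/10) + 10^(97.6/10) + 10^(96.3/10)) = 10·log₁₀(19576000000) = 102.92 dB SPL.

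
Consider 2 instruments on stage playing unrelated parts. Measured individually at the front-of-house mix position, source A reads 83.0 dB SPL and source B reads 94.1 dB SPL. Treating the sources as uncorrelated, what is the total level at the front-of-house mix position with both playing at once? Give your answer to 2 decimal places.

Incoherent sources sum as intensities:
L_total = 10·log₁₀(10^(83.0/10) + 10^(94.1/10)) = 10·log₁₀(2770000000) = 94.42 dB SPL.

94.42 dB SPL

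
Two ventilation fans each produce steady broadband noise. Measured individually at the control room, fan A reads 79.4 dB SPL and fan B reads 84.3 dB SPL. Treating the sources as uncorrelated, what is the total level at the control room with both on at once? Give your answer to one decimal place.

85.5 dB SPL

Add the sources as powers (linear), then convert back to dB:
L_total = 10·log₁₀(10^(79.4/10) + 10^(84.3/10)) = 10·log₁₀(356200000) = 85.5 dB SPL.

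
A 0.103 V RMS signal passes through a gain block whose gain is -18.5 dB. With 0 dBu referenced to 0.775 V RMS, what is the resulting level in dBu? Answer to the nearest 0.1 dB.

-36.0 dBu

Input level: 20·log₁₀(0.103/0.775) = -17.53 dBu.
Output: -17.53 − 18.5 = -36.0 dBu.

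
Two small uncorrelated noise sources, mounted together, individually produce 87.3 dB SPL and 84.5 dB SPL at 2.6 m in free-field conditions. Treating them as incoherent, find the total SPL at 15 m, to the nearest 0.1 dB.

Combined at 2.6 m: 10·log₁₀(10^(87.3/10)+10^(84.5/10)) = 89.13 dB SPL.
Then apply −20·log₁₀(15/2.6) = -15.22 dB → 73.9 dB SPL.

73.9 dB SPL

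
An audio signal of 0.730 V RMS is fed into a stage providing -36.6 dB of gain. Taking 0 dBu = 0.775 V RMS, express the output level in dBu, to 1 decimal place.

-37.1 dBu

Input level: 20·log₁₀(0.730/0.775) = -0.52 dBu.
Output: -0.52 − 36.6 = -37.1 dBu.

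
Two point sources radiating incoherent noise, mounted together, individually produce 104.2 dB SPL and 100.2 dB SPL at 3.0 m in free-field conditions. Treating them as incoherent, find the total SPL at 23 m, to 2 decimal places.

Combined at 3.0 m: 10·log₁₀(10^(104.2/10)+10^(100.2/10)) = 105.655 dB SPL.
Then apply −20·log₁₀(23/3.0) = -17.692 dB → 87.96 dB SPL.

87.96 dB SPL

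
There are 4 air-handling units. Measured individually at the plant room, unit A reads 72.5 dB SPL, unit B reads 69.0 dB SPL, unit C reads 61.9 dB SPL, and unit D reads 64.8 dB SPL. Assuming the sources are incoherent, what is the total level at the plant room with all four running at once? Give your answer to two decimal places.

74.81 dB SPL

Incoherent sources sum as intensities:
L_total = 10·log₁₀(10^(72.5/10) + 10^(69.0/10) + 10^(61.9/10) + 10^(64.8/10)) = 10·log₁₀(30290000) = 74.81 dB SPL.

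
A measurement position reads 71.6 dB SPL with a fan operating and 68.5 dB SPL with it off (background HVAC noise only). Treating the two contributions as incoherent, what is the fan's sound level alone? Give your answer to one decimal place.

Subtract intensities: L_src = 10·log₁₀(10^(L_total/10) − 10^(L_bg/10)).
L_src = 10·log₁₀(10^(71.6/10) − 10^(68.5/10)) = 10·log₁₀(7375000) = 68.7 dB SPL.

68.7 dB SPL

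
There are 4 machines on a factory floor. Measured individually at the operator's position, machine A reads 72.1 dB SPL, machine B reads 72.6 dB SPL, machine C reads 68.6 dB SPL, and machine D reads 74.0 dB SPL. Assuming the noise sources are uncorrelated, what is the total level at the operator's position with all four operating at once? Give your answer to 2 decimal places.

Add the sources as powers (linear), then convert back to dB:
L_total = 10·log₁₀(10^(72.1/10) + 10^(72.6/10) + 10^(68.6/10) + 10^(74.0/10)) = 10·log₁₀(66780000) = 78.25 dB SPL.

78.25 dB SPL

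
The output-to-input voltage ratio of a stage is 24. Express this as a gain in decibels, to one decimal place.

Voltage ratio → dB uses the 20·log₁₀ form:
20·log₁₀(24) = 27.6 dB.

27.6 dB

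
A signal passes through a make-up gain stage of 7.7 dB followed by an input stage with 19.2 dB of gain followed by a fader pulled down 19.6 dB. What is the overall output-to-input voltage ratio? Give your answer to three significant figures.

2.32

Net gain = 7.7 + 19.2 + (−19.6) = 7.3 dB.
Voltage ratio = 10^(7.3/20) = 2.32.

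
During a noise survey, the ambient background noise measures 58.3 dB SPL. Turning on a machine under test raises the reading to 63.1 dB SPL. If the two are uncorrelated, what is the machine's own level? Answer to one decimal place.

Background correction is a power subtraction:
L_src = 10·log₁₀(10^(63.1/10) − 10^(58.3/10)) = 10·log₁₀(1366000) = 61.4 dB SPL.

61.4 dB SPL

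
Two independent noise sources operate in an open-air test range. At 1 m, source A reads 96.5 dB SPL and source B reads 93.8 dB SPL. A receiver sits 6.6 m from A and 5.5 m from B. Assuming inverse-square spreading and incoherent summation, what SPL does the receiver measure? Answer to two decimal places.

At the listener: L_A = 96.5 − 20·log₁₀(6.6) = 80.109 dB; L_B = 93.8 − 20·log₁₀(5.5) = 78.993 dB.
Combined: 10·log₁₀(10^(80.109/10)+10^(78.993/10)) = 82.60 dB SPL.

82.60 dB SPL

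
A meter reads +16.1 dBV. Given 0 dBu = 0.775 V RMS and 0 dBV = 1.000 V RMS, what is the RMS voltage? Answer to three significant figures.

V = 1.000 V × 10^(+16.1/20).
= 1.000 × 6.383 = 6.38 V.

6.38 V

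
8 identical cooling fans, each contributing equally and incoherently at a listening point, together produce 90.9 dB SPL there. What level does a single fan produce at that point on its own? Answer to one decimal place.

81.9 dB SPL

8 equal incoherent sources add 10·log₁₀(8) = 9.03 dB over one source.
L_one = 90.9 − 9.03 = 81.9 dB SPL.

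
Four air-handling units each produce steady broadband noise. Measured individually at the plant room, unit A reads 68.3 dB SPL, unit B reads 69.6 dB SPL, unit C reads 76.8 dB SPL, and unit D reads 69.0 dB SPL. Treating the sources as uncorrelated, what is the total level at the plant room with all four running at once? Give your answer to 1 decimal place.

78.6 dB SPL

Uncorrelated sources add in intensity (power), not in dB.
L_total = 10·log₁₀(10^(68.3/10) + 10^(69.6/10) + 10^(76.8/10) + 10^(69.0/10)) = 10·log₁₀(71690000) = 78.6 dB SPL.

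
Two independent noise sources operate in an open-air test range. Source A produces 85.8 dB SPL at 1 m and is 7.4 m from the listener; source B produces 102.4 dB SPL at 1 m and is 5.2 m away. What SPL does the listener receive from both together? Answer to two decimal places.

88.13 dB SPL

At the listener: L_A = 85.8 − 20·log₁₀(7.4) = 68.415 dB; L_B = 102.4 − 20·log₁₀(5.2) = 88.080 dB.
Combined: 10·log₁₀(10^(68.415/10)+10^(88.080/10)) = 88.13 dB SPL.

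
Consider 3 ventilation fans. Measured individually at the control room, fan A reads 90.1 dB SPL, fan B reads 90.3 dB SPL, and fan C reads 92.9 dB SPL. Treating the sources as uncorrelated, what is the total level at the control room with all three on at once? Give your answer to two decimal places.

96.07 dB SPL

Uncorrelated sources add in intensity (power), not in dB.
L_total = 10·log₁₀(10^(90.1/10) + 10^(90.3/10) + 10^(92.9/10)) = 10·log₁₀(4045000000) = 96.07 dB SPL.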